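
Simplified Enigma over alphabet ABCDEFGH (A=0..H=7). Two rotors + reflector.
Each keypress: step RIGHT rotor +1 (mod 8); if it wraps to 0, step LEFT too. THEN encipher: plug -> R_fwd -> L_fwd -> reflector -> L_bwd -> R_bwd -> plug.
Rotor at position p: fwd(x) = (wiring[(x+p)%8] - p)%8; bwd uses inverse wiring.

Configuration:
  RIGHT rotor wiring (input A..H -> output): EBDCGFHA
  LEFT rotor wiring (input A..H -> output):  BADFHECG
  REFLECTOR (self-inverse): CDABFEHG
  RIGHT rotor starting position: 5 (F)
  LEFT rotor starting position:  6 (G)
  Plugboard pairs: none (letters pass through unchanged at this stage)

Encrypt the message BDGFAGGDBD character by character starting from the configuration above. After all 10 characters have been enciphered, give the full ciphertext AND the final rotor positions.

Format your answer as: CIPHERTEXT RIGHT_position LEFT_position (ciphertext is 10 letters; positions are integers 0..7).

Answer: CHDHEBABHH 7 7

Derivation:
Char 1 ('B'): step: R->6, L=6; B->plug->B->R->C->L->D->refl->B->L'->G->R'->C->plug->C
Char 2 ('D'): step: R->7, L=6; D->plug->D->R->E->L->F->refl->E->L'->A->R'->H->plug->H
Char 3 ('G'): step: R->0, L->7 (L advanced); G->plug->G->R->H->L->D->refl->B->L'->C->R'->D->plug->D
Char 4 ('F'): step: R->1, L=7; F->plug->F->R->G->L->F->refl->E->L'->D->R'->H->plug->H
Char 5 ('A'): step: R->2, L=7; A->plug->A->R->B->L->C->refl->A->L'->F->R'->E->plug->E
Char 6 ('G'): step: R->3, L=7; G->plug->G->R->G->L->F->refl->E->L'->D->R'->B->plug->B
Char 7 ('G'): step: R->4, L=7; G->plug->G->R->H->L->D->refl->B->L'->C->R'->A->plug->A
Char 8 ('D'): step: R->5, L=7; D->plug->D->R->H->L->D->refl->B->L'->C->R'->B->plug->B
Char 9 ('B'): step: R->6, L=7; B->plug->B->R->C->L->B->refl->D->L'->H->R'->H->plug->H
Char 10 ('D'): step: R->7, L=7; D->plug->D->R->E->L->G->refl->H->L'->A->R'->H->plug->H
Final: ciphertext=CHDHEBABHH, RIGHT=7, LEFT=7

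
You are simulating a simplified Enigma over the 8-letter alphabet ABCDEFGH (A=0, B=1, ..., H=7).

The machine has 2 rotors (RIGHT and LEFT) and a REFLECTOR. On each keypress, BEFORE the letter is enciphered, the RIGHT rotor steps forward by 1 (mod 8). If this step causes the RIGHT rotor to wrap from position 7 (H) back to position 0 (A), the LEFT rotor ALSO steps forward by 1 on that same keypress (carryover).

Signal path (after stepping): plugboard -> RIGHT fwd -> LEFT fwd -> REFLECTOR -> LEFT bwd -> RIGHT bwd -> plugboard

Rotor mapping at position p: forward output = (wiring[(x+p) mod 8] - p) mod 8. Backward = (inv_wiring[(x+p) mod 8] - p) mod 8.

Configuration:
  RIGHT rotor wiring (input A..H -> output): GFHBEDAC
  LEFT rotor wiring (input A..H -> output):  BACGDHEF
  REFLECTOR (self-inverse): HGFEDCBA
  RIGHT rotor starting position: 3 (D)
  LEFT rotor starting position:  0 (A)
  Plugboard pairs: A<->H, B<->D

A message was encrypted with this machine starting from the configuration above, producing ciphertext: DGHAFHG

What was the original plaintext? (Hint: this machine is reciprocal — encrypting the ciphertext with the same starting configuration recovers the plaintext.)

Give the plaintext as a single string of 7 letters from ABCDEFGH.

Char 1 ('D'): step: R->4, L=0; D->plug->B->R->H->L->F->refl->C->L'->C->R'->E->plug->E
Char 2 ('G'): step: R->5, L=0; G->plug->G->R->E->L->D->refl->E->L'->G->R'->A->plug->H
Char 3 ('H'): step: R->6, L=0; H->plug->A->R->C->L->C->refl->F->L'->H->R'->D->plug->B
Char 4 ('A'): step: R->7, L=0; A->plug->H->R->B->L->A->refl->H->L'->F->R'->F->plug->F
Char 5 ('F'): step: R->0, L->1 (L advanced); F->plug->F->R->D->L->C->refl->F->L'->C->R'->H->plug->A
Char 6 ('H'): step: R->1, L=1; H->plug->A->R->E->L->G->refl->B->L'->B->R'->G->plug->G
Char 7 ('G'): step: R->2, L=1; G->plug->G->R->E->L->G->refl->B->L'->B->R'->D->plug->B

Answer: EHBFAGB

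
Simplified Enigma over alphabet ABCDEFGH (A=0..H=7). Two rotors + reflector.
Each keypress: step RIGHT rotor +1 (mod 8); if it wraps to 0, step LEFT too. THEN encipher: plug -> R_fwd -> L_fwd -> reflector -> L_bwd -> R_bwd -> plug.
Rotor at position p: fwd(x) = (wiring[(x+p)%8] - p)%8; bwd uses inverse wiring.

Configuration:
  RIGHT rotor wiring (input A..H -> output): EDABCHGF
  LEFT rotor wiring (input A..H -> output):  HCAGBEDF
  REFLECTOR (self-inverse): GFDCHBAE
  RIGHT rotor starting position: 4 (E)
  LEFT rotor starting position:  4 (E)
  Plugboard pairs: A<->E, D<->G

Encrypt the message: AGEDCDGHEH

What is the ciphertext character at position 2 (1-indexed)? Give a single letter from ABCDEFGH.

Char 1 ('A'): step: R->5, L=4; A->plug->E->R->G->L->E->refl->H->L'->C->R'->A->plug->E
Char 2 ('G'): step: R->6, L=4; G->plug->D->R->F->L->G->refl->A->L'->B->R'->H->plug->H

H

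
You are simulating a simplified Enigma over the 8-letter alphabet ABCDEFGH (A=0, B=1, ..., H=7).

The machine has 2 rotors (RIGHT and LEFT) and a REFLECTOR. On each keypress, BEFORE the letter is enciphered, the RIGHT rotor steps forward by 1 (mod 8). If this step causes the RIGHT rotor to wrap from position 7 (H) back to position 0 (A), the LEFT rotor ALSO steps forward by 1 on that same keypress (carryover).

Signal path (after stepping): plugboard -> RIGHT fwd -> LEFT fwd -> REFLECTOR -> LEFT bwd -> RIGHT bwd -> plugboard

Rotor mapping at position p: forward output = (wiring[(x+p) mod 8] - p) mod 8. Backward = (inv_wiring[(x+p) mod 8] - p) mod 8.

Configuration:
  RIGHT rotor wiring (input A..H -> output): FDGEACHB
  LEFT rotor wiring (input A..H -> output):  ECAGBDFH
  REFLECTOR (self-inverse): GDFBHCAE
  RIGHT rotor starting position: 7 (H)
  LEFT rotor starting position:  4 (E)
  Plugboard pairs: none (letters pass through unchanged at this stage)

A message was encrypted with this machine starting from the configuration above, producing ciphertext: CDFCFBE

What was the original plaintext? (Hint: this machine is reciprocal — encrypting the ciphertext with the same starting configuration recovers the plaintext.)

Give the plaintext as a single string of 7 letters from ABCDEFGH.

Answer: ACGHCCA

Derivation:
Char 1 ('C'): step: R->0, L->5 (L advanced); C->plug->C->R->G->L->B->refl->D->L'->F->R'->A->plug->A
Char 2 ('D'): step: R->1, L=5; D->plug->D->R->H->L->E->refl->H->L'->D->R'->C->plug->C
Char 3 ('F'): step: R->2, L=5; F->plug->F->R->H->L->E->refl->H->L'->D->R'->G->plug->G
Char 4 ('C'): step: R->3, L=5; C->plug->C->R->H->L->E->refl->H->L'->D->R'->H->plug->H
Char 5 ('F'): step: R->4, L=5; F->plug->F->R->H->L->E->refl->H->L'->D->R'->C->plug->C
Char 6 ('B'): step: R->5, L=5; B->plug->B->R->C->L->C->refl->F->L'->E->R'->C->plug->C
Char 7 ('E'): step: R->6, L=5; E->plug->E->R->A->L->G->refl->A->L'->B->R'->A->plug->A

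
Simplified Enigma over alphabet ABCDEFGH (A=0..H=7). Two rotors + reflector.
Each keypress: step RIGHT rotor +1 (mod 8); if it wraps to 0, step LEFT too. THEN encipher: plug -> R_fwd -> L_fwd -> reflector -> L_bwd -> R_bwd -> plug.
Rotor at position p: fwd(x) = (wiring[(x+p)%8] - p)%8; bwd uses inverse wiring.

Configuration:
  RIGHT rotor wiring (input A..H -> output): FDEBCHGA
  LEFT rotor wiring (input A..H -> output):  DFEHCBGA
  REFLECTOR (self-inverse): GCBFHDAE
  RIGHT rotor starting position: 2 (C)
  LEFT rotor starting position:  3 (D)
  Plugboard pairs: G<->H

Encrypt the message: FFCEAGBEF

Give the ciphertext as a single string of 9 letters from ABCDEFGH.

Char 1 ('F'): step: R->3, L=3; F->plug->F->R->C->L->G->refl->A->L'->F->R'->E->plug->E
Char 2 ('F'): step: R->4, L=3; F->plug->F->R->H->L->B->refl->C->L'->G->R'->A->plug->A
Char 3 ('C'): step: R->5, L=3; C->plug->C->R->D->L->D->refl->F->L'->E->R'->G->plug->H
Char 4 ('E'): step: R->6, L=3; E->plug->E->R->G->L->C->refl->B->L'->H->R'->C->plug->C
Char 5 ('A'): step: R->7, L=3; A->plug->A->R->B->L->H->refl->E->L'->A->R'->G->plug->H
Char 6 ('G'): step: R->0, L->4 (L advanced); G->plug->H->R->A->L->G->refl->A->L'->G->R'->G->plug->H
Char 7 ('B'): step: R->1, L=4; B->plug->B->R->D->L->E->refl->H->L'->E->R'->H->plug->G
Char 8 ('E'): step: R->2, L=4; E->plug->E->R->E->L->H->refl->E->L'->D->R'->G->plug->H
Char 9 ('F'): step: R->3, L=4; F->plug->F->R->C->L->C->refl->B->L'->F->R'->E->plug->E

Answer: EAHCHHGHE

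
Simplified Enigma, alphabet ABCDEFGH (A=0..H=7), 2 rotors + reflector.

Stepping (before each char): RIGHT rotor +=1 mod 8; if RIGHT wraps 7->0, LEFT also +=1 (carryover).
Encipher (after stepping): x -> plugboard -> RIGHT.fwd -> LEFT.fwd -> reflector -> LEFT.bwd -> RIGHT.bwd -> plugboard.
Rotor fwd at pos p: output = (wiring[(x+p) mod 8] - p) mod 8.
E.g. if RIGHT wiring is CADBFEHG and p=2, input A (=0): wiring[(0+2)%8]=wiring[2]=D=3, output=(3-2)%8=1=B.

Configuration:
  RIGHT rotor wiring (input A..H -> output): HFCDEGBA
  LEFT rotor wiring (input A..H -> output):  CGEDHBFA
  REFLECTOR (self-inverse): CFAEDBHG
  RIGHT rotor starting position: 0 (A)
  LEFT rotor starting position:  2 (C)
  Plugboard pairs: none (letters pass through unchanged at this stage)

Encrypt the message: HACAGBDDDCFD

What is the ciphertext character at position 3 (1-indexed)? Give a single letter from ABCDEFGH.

Char 1 ('H'): step: R->1, L=2; H->plug->H->R->G->L->A->refl->C->L'->A->R'->F->plug->F
Char 2 ('A'): step: R->2, L=2; A->plug->A->R->A->L->C->refl->A->L'->G->R'->F->plug->F
Char 3 ('C'): step: R->3, L=2; C->plug->C->R->D->L->H->refl->G->L'->F->R'->E->plug->E

E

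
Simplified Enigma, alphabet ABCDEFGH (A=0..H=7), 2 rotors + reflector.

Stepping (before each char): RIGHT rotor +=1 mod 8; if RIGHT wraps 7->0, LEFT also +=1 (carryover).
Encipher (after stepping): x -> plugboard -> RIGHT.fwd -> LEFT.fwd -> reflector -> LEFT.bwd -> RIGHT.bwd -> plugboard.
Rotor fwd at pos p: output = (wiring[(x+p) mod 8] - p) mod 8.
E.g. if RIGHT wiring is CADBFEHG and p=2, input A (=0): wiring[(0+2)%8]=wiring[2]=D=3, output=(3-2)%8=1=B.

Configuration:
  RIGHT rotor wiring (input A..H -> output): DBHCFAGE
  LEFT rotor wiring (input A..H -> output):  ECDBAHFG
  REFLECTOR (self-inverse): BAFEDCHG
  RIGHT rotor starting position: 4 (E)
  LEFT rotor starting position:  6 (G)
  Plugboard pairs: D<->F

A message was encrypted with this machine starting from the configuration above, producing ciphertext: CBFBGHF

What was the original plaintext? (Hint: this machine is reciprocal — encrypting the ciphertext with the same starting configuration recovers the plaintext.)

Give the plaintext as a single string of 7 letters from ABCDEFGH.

Char 1 ('C'): step: R->5, L=6; C->plug->C->R->H->L->B->refl->A->L'->B->R'->B->plug->B
Char 2 ('B'): step: R->6, L=6; B->plug->B->R->G->L->C->refl->F->L'->E->R'->F->plug->D
Char 3 ('F'): step: R->7, L=6; F->plug->D->R->A->L->H->refl->G->L'->C->R'->C->plug->C
Char 4 ('B'): step: R->0, L->7 (L advanced); B->plug->B->R->B->L->F->refl->C->L'->E->R'->H->plug->H
Char 5 ('G'): step: R->1, L=7; G->plug->G->R->D->L->E->refl->D->L'->C->R'->H->plug->H
Char 6 ('H'): step: R->2, L=7; H->plug->H->R->H->L->G->refl->H->L'->A->R'->B->plug->B
Char 7 ('F'): step: R->3, L=7; F->plug->D->R->D->L->E->refl->D->L'->C->R'->B->plug->B

Answer: BDCHHBB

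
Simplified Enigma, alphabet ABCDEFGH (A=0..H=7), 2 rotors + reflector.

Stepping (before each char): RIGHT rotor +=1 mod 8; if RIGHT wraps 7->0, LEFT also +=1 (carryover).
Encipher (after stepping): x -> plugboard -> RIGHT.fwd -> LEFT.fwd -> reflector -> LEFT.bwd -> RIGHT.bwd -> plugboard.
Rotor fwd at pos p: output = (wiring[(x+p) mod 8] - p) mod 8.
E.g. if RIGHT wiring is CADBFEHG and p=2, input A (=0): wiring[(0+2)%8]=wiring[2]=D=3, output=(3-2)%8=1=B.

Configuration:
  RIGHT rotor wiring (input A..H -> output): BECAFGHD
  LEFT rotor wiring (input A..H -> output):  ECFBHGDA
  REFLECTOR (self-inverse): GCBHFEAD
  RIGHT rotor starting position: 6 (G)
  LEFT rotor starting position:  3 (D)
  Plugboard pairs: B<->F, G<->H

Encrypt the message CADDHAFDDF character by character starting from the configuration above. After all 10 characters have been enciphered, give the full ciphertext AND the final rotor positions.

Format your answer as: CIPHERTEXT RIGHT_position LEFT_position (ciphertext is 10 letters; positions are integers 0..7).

Char 1 ('C'): step: R->7, L=3; C->plug->C->R->F->L->B->refl->C->L'->H->R'->G->plug->H
Char 2 ('A'): step: R->0, L->4 (L advanced); A->plug->A->R->B->L->C->refl->B->L'->G->R'->F->plug->B
Char 3 ('D'): step: R->1, L=4; D->plug->D->R->E->L->A->refl->G->L'->F->R'->E->plug->E
Char 4 ('D'): step: R->2, L=4; D->plug->D->R->E->L->A->refl->G->L'->F->R'->E->plug->E
Char 5 ('H'): step: R->3, L=4; H->plug->G->R->B->L->C->refl->B->L'->G->R'->F->plug->B
Char 6 ('A'): step: R->4, L=4; A->plug->A->R->B->L->C->refl->B->L'->G->R'->G->plug->H
Char 7 ('F'): step: R->5, L=4; F->plug->B->R->C->L->H->refl->D->L'->A->R'->H->plug->G
Char 8 ('D'): step: R->6, L=4; D->plug->D->R->G->L->B->refl->C->L'->B->R'->A->plug->A
Char 9 ('D'): step: R->7, L=4; D->plug->D->R->D->L->E->refl->F->L'->H->R'->G->plug->H
Char 10 ('F'): step: R->0, L->5 (L advanced); F->plug->B->R->E->L->F->refl->E->L'->G->R'->F->plug->B
Final: ciphertext=HBEEBHGAHB, RIGHT=0, LEFT=5

Answer: HBEEBHGAHB 0 5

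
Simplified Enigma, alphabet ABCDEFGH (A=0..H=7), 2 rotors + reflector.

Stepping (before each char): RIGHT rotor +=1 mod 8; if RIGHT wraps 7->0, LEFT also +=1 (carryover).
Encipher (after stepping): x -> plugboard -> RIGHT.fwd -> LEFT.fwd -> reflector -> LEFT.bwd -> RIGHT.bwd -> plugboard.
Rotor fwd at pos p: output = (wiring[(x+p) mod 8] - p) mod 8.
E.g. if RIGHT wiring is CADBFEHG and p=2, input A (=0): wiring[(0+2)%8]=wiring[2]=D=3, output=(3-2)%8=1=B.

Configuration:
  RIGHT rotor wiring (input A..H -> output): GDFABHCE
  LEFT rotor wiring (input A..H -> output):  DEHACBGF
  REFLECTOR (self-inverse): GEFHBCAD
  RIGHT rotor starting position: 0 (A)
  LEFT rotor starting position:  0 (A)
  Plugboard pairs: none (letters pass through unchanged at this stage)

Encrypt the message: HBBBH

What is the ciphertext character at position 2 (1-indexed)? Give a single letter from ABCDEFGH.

Char 1 ('H'): step: R->1, L=0; H->plug->H->R->F->L->B->refl->E->L'->B->R'->F->plug->F
Char 2 ('B'): step: R->2, L=0; B->plug->B->R->G->L->G->refl->A->L'->D->R'->A->plug->A

A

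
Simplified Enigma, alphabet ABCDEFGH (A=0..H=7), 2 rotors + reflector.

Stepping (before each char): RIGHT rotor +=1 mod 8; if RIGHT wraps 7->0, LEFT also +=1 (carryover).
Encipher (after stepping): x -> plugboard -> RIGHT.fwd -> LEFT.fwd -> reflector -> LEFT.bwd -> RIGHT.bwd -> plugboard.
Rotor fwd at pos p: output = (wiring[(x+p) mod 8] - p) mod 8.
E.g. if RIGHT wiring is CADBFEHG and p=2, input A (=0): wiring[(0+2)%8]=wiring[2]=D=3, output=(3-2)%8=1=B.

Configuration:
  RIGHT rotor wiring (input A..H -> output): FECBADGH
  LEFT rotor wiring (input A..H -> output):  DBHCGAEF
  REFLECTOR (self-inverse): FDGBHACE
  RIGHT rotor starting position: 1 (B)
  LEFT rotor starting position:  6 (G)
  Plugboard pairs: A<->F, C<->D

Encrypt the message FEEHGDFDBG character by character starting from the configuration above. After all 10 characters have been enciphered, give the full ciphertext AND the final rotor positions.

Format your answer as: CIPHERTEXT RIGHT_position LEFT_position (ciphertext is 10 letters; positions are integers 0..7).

Answer: BCHGCACEGB 3 7

Derivation:
Char 1 ('F'): step: R->2, L=6; F->plug->A->R->A->L->G->refl->C->L'->H->R'->B->plug->B
Char 2 ('E'): step: R->3, L=6; E->plug->E->R->E->L->B->refl->D->L'->D->R'->D->plug->C
Char 3 ('E'): step: R->4, L=6; E->plug->E->R->B->L->H->refl->E->L'->F->R'->H->plug->H
Char 4 ('H'): step: R->5, L=6; H->plug->H->R->D->L->D->refl->B->L'->E->R'->G->plug->G
Char 5 ('G'): step: R->6, L=6; G->plug->G->R->C->L->F->refl->A->L'->G->R'->D->plug->C
Char 6 ('D'): step: R->7, L=6; D->plug->C->R->F->L->E->refl->H->L'->B->R'->F->plug->A
Char 7 ('F'): step: R->0, L->7 (L advanced); F->plug->A->R->F->L->H->refl->E->L'->B->R'->D->plug->C
Char 8 ('D'): step: R->1, L=7; D->plug->C->R->A->L->G->refl->C->L'->C->R'->E->plug->E
Char 9 ('B'): step: R->2, L=7; B->plug->B->R->H->L->F->refl->A->L'->D->R'->G->plug->G
Char 10 ('G'): step: R->3, L=7; G->plug->G->R->B->L->E->refl->H->L'->F->R'->B->plug->B
Final: ciphertext=BCHGCACEGB, RIGHT=3, LEFT=7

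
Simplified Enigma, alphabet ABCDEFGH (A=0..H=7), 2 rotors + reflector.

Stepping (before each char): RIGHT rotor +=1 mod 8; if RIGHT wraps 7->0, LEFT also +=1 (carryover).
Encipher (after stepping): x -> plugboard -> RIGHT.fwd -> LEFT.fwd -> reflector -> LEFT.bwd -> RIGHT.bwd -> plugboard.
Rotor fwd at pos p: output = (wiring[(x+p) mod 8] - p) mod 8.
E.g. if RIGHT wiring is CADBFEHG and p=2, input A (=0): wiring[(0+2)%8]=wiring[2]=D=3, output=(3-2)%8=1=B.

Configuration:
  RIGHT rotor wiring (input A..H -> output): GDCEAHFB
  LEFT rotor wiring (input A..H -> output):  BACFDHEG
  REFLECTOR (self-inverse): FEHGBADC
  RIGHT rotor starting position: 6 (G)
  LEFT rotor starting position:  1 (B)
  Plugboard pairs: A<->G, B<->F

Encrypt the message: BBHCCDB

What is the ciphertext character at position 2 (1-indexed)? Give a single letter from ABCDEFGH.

Char 1 ('B'): step: R->7, L=1; B->plug->F->R->B->L->B->refl->E->L'->C->R'->A->plug->G
Char 2 ('B'): step: R->0, L->2 (L advanced); B->plug->F->R->H->L->G->refl->D->L'->B->R'->H->plug->H

H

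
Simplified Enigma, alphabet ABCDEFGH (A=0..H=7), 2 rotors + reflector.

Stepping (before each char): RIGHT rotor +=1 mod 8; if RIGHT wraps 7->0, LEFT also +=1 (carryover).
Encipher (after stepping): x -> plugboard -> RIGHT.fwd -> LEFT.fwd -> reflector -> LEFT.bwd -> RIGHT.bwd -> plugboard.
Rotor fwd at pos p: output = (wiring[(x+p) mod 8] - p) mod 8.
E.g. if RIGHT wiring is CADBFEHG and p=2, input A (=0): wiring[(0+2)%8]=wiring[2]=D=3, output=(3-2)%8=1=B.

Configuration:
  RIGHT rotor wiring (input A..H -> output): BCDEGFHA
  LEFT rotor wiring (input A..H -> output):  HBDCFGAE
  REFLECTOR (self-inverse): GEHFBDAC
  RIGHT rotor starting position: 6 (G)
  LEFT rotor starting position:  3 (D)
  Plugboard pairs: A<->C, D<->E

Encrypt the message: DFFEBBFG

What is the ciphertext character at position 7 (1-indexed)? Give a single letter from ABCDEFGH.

Char 1 ('D'): step: R->7, L=3; D->plug->E->R->F->L->E->refl->B->L'->E->R'->D->plug->E
Char 2 ('F'): step: R->0, L->4 (L advanced); F->plug->F->R->F->L->F->refl->D->L'->E->R'->D->plug->E
Char 3 ('F'): step: R->1, L=4; F->plug->F->R->G->L->H->refl->C->L'->B->R'->A->plug->C
Char 4 ('E'): step: R->2, L=4; E->plug->D->R->D->L->A->refl->G->L'->H->R'->G->plug->G
Char 5 ('B'): step: R->3, L=4; B->plug->B->R->D->L->A->refl->G->L'->H->R'->G->plug->G
Char 6 ('B'): step: R->4, L=4; B->plug->B->R->B->L->C->refl->H->L'->G->R'->F->plug->F
Char 7 ('F'): step: R->5, L=4; F->plug->F->R->G->L->H->refl->C->L'->B->R'->H->plug->H

H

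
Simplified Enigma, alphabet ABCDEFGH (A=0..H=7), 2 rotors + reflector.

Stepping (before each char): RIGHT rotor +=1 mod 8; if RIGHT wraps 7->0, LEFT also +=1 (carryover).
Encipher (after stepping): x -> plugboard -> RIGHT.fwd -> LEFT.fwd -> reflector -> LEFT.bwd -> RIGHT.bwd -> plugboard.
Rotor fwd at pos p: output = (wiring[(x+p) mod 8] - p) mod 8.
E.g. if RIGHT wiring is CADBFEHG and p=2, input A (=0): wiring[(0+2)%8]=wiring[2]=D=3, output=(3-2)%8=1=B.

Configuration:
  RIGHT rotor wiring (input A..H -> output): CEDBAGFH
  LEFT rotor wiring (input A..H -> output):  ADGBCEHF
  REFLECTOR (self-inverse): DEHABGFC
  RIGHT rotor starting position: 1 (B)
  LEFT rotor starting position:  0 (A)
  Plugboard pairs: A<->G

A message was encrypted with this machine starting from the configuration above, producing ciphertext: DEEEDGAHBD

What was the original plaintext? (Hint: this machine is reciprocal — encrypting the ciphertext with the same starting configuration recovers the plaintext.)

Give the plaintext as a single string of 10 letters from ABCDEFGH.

Char 1 ('D'): step: R->2, L=0; D->plug->D->R->E->L->C->refl->H->L'->G->R'->C->plug->C
Char 2 ('E'): step: R->3, L=0; E->plug->E->R->E->L->C->refl->H->L'->G->R'->A->plug->G
Char 3 ('E'): step: R->4, L=0; E->plug->E->R->G->L->H->refl->C->L'->E->R'->A->plug->G
Char 4 ('E'): step: R->5, L=0; E->plug->E->R->H->L->F->refl->G->L'->C->R'->C->plug->C
Char 5 ('D'): step: R->6, L=0; D->plug->D->R->G->L->H->refl->C->L'->E->R'->C->plug->C
Char 6 ('G'): step: R->7, L=0; G->plug->A->R->A->L->A->refl->D->L'->B->R'->F->plug->F
Char 7 ('A'): step: R->0, L->1 (L advanced); A->plug->G->R->F->L->G->refl->F->L'->B->R'->D->plug->D
Char 8 ('H'): step: R->1, L=1; H->plug->H->R->B->L->F->refl->G->L'->F->R'->E->plug->E
Char 9 ('B'): step: R->2, L=1; B->plug->B->R->H->L->H->refl->C->L'->A->R'->G->plug->A
Char 10 ('D'): step: R->3, L=1; D->plug->D->R->C->L->A->refl->D->L'->E->R'->E->plug->E

Answer: CGGCCFDEAE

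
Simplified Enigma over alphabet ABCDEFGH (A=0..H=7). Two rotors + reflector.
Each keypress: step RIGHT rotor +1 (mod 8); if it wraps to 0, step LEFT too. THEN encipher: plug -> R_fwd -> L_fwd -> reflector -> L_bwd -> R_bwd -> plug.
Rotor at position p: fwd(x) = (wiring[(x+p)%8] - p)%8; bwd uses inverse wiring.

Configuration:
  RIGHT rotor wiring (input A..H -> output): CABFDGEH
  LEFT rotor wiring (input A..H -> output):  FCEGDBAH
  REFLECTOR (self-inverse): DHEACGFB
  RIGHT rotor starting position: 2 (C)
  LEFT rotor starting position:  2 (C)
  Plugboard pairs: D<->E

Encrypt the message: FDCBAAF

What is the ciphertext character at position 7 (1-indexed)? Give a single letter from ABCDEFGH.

Char 1 ('F'): step: R->3, L=2; F->plug->F->R->H->L->A->refl->D->L'->G->R'->H->plug->H
Char 2 ('D'): step: R->4, L=2; D->plug->E->R->G->L->D->refl->A->L'->H->R'->A->plug->A
Char 3 ('C'): step: R->5, L=2; C->plug->C->R->C->L->B->refl->H->L'->D->R'->E->plug->D
Char 4 ('B'): step: R->6, L=2; B->plug->B->R->B->L->E->refl->C->L'->A->R'->H->plug->H
Char 5 ('A'): step: R->7, L=2; A->plug->A->R->A->L->C->refl->E->L'->B->R'->C->plug->C
Char 6 ('A'): step: R->0, L->3 (L advanced); A->plug->A->R->C->L->G->refl->F->L'->D->R'->E->plug->D
Char 7 ('F'): step: R->1, L=3; F->plug->F->R->D->L->F->refl->G->L'->C->R'->D->plug->E

E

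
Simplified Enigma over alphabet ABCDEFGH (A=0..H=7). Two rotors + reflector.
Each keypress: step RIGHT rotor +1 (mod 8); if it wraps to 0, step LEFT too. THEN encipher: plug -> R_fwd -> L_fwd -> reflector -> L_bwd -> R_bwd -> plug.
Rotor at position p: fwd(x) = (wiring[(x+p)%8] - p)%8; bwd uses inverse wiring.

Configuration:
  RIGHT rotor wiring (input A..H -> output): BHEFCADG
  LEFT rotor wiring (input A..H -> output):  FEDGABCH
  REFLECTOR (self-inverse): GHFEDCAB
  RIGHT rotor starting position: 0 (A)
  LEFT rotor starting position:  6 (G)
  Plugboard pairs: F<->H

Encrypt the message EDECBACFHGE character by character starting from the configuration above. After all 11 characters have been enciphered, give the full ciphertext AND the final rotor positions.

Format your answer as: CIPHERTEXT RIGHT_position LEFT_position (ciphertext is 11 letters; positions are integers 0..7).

Answer: FHCGDCAEABB 3 7

Derivation:
Char 1 ('E'): step: R->1, L=6; E->plug->E->R->H->L->D->refl->E->L'->A->R'->H->plug->F
Char 2 ('D'): step: R->2, L=6; D->plug->D->R->G->L->C->refl->F->L'->E->R'->F->plug->H
Char 3 ('E'): step: R->3, L=6; E->plug->E->R->D->L->G->refl->A->L'->F->R'->C->plug->C
Char 4 ('C'): step: R->4, L=6; C->plug->C->R->H->L->D->refl->E->L'->A->R'->G->plug->G
Char 5 ('B'): step: R->5, L=6; B->plug->B->R->G->L->C->refl->F->L'->E->R'->D->plug->D
Char 6 ('A'): step: R->6, L=6; A->plug->A->R->F->L->A->refl->G->L'->D->R'->C->plug->C
Char 7 ('C'): step: R->7, L=6; C->plug->C->R->A->L->E->refl->D->L'->H->R'->A->plug->A
Char 8 ('F'): step: R->0, L->7 (L advanced); F->plug->H->R->G->L->C->refl->F->L'->C->R'->E->plug->E
Char 9 ('H'): step: R->1, L=7; H->plug->F->R->C->L->F->refl->C->L'->G->R'->A->plug->A
Char 10 ('G'): step: R->2, L=7; G->plug->G->R->H->L->D->refl->E->L'->D->R'->B->plug->B
Char 11 ('E'): step: R->3, L=7; E->plug->E->R->D->L->E->refl->D->L'->H->R'->B->plug->B
Final: ciphertext=FHCGDCAEABB, RIGHT=3, LEFT=7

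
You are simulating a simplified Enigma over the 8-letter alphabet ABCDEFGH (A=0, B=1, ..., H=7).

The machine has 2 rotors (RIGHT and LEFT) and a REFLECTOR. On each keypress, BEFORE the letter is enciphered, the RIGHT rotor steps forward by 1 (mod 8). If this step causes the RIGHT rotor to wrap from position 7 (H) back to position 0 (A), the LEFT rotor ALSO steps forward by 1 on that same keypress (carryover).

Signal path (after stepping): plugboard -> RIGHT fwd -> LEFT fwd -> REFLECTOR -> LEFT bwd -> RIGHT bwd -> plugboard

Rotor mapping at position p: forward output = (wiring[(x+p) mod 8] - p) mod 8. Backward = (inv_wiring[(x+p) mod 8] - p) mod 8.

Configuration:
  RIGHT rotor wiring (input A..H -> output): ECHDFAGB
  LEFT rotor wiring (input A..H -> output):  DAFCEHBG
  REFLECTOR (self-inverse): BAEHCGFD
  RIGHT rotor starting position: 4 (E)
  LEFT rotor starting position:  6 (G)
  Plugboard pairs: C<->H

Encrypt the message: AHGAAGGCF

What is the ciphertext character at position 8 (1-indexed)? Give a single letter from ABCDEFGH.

Char 1 ('A'): step: R->5, L=6; A->plug->A->R->D->L->C->refl->E->L'->F->R'->E->plug->E
Char 2 ('H'): step: R->6, L=6; H->plug->C->R->G->L->G->refl->F->L'->C->R'->H->plug->C
Char 3 ('G'): step: R->7, L=6; G->plug->G->R->B->L->A->refl->B->L'->H->R'->H->plug->C
Char 4 ('A'): step: R->0, L->7 (L advanced); A->plug->A->R->E->L->D->refl->H->L'->A->R'->F->plug->F
Char 5 ('A'): step: R->1, L=7; A->plug->A->R->B->L->E->refl->C->L'->H->R'->E->plug->E
Char 6 ('G'): step: R->2, L=7; G->plug->G->R->C->L->B->refl->A->L'->G->R'->D->plug->D
Char 7 ('G'): step: R->3, L=7; G->plug->G->R->H->L->C->refl->E->L'->B->R'->F->plug->F
Char 8 ('C'): step: R->4, L=7; C->plug->H->R->H->L->C->refl->E->L'->B->R'->A->plug->A

A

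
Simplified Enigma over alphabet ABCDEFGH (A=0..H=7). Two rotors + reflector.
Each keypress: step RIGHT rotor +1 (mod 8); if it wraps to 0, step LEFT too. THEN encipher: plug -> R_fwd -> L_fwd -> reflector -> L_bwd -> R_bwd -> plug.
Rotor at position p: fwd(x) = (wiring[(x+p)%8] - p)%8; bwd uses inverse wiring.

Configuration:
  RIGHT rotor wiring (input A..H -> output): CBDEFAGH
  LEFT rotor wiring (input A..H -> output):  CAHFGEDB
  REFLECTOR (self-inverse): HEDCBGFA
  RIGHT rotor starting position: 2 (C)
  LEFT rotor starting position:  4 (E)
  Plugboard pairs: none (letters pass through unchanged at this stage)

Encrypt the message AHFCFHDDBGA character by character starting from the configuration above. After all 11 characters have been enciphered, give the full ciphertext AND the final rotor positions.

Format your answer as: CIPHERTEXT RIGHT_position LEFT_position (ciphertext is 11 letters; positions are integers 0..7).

Answer: BEHDAAFGFCB 5 5

Derivation:
Char 1 ('A'): step: R->3, L=4; A->plug->A->R->B->L->A->refl->H->L'->C->R'->B->plug->B
Char 2 ('H'): step: R->4, L=4; H->plug->H->R->A->L->C->refl->D->L'->G->R'->E->plug->E
Char 3 ('F'): step: R->5, L=4; F->plug->F->R->G->L->D->refl->C->L'->A->R'->H->plug->H
Char 4 ('C'): step: R->6, L=4; C->plug->C->R->E->L->G->refl->F->L'->D->R'->D->plug->D
Char 5 ('F'): step: R->7, L=4; F->plug->F->R->G->L->D->refl->C->L'->A->R'->A->plug->A
Char 6 ('H'): step: R->0, L->5 (L advanced); H->plug->H->R->H->L->B->refl->E->L'->C->R'->A->plug->A
Char 7 ('D'): step: R->1, L=5; D->plug->D->R->E->L->D->refl->C->L'->F->R'->F->plug->F
Char 8 ('D'): step: R->2, L=5; D->plug->D->R->G->L->A->refl->H->L'->A->R'->G->plug->G
Char 9 ('B'): step: R->3, L=5; B->plug->B->R->C->L->E->refl->B->L'->H->R'->F->plug->F
Char 10 ('G'): step: R->4, L=5; G->plug->G->R->H->L->B->refl->E->L'->C->R'->C->plug->C
Char 11 ('A'): step: R->5, L=5; A->plug->A->R->D->L->F->refl->G->L'->B->R'->B->plug->B
Final: ciphertext=BEHDAAFGFCB, RIGHT=5, LEFT=5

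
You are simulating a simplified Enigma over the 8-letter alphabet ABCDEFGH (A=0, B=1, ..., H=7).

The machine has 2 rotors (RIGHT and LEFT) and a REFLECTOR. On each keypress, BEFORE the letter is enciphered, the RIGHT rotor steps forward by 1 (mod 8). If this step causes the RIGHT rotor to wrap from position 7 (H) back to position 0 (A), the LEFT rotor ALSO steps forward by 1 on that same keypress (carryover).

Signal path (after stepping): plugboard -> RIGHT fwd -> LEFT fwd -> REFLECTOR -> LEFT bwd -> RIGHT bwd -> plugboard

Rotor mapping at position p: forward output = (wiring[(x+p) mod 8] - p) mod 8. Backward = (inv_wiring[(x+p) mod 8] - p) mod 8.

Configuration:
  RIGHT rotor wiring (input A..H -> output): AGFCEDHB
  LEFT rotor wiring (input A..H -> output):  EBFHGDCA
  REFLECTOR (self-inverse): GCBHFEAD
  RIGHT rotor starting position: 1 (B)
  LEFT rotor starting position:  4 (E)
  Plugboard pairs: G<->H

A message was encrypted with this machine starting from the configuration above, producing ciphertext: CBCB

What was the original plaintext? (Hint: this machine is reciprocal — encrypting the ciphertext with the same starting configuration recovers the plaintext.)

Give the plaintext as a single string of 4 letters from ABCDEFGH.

Char 1 ('C'): step: R->2, L=4; C->plug->C->R->C->L->G->refl->A->L'->E->R'->H->plug->G
Char 2 ('B'): step: R->3, L=4; B->plug->B->R->B->L->H->refl->D->L'->H->R'->A->plug->A
Char 3 ('C'): step: R->4, L=4; C->plug->C->R->D->L->E->refl->F->L'->F->R'->D->plug->D
Char 4 ('B'): step: R->5, L=4; B->plug->B->R->C->L->G->refl->A->L'->E->R'->C->plug->C

Answer: GADC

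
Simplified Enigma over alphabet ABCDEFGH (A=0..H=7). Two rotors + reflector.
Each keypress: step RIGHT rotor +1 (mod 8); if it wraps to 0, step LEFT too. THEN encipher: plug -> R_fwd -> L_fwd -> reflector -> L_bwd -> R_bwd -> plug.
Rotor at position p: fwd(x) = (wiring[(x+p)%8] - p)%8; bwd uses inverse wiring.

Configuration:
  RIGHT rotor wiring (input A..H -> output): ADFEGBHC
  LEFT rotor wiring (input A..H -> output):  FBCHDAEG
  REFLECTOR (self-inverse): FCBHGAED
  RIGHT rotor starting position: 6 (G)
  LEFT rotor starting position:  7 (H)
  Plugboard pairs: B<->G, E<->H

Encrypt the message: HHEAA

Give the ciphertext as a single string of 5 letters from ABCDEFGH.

Answer: GBFCE

Derivation:
Char 1 ('H'): step: R->7, L=7; H->plug->E->R->F->L->E->refl->G->L'->B->R'->B->plug->G
Char 2 ('H'): step: R->0, L->0 (L advanced); H->plug->E->R->G->L->E->refl->G->L'->H->R'->G->plug->B
Char 3 ('E'): step: R->1, L=0; E->plug->H->R->H->L->G->refl->E->L'->G->R'->F->plug->F
Char 4 ('A'): step: R->2, L=0; A->plug->A->R->D->L->H->refl->D->L'->E->R'->C->plug->C
Char 5 ('A'): step: R->3, L=0; A->plug->A->R->B->L->B->refl->C->L'->C->R'->H->plug->E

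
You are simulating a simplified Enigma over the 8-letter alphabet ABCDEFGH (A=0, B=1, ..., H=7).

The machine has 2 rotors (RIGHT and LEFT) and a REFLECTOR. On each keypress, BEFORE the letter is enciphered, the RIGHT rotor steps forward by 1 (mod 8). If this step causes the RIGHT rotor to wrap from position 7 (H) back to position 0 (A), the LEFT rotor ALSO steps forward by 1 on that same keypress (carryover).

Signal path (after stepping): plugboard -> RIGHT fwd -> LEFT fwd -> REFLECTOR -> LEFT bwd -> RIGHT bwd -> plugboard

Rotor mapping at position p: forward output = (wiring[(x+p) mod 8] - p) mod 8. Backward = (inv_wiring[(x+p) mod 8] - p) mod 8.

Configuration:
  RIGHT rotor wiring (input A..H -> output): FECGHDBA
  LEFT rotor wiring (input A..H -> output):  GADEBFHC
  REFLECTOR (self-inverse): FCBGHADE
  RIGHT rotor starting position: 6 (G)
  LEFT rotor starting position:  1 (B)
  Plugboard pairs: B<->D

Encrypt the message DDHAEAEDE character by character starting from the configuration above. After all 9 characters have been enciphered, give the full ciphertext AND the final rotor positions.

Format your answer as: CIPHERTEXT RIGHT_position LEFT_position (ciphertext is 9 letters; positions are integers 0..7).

Char 1 ('D'): step: R->7, L=1; D->plug->B->R->G->L->B->refl->C->L'->B->R'->A->plug->A
Char 2 ('D'): step: R->0, L->2 (L advanced); D->plug->B->R->E->L->F->refl->A->L'->F->R'->A->plug->A
Char 3 ('H'): step: R->1, L=2; H->plug->H->R->E->L->F->refl->A->L'->F->R'->C->plug->C
Char 4 ('A'): step: R->2, L=2; A->plug->A->R->A->L->B->refl->C->L'->B->R'->D->plug->B
Char 5 ('E'): step: R->3, L=2; E->plug->E->R->F->L->A->refl->F->L'->E->R'->B->plug->D
Char 6 ('A'): step: R->4, L=2; A->plug->A->R->D->L->D->refl->G->L'->H->R'->B->plug->D
Char 7 ('E'): step: R->5, L=2; E->plug->E->R->H->L->G->refl->D->L'->D->R'->C->plug->C
Char 8 ('D'): step: R->6, L=2; D->plug->B->R->C->L->H->refl->E->L'->G->R'->D->plug->B
Char 9 ('E'): step: R->7, L=2; E->plug->E->R->H->L->G->refl->D->L'->D->R'->D->plug->B
Final: ciphertext=AACBDDCBB, RIGHT=7, LEFT=2

Answer: AACBDDCBB 7 2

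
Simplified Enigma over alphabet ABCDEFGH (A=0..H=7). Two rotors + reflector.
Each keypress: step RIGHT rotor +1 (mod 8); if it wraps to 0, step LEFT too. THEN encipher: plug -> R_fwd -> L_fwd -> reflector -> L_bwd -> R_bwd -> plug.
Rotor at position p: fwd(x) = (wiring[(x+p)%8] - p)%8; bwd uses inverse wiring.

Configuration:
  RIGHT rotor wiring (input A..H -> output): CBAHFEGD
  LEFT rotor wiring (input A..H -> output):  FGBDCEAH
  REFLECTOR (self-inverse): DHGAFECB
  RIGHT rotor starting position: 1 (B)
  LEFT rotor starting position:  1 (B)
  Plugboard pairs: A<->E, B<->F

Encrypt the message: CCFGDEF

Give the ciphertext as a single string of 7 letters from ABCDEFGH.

Answer: FEDCFDC

Derivation:
Char 1 ('C'): step: R->2, L=1; C->plug->C->R->D->L->B->refl->H->L'->F->R'->B->plug->F
Char 2 ('C'): step: R->3, L=1; C->plug->C->R->B->L->A->refl->D->L'->E->R'->A->plug->E
Char 3 ('F'): step: R->4, L=1; F->plug->B->R->A->L->F->refl->E->L'->H->R'->D->plug->D
Char 4 ('G'): step: R->5, L=1; G->plug->G->R->C->L->C->refl->G->L'->G->R'->C->plug->C
Char 5 ('D'): step: R->6, L=1; D->plug->D->R->D->L->B->refl->H->L'->F->R'->B->plug->F
Char 6 ('E'): step: R->7, L=1; E->plug->A->R->E->L->D->refl->A->L'->B->R'->D->plug->D
Char 7 ('F'): step: R->0, L->2 (L advanced); F->plug->B->R->B->L->B->refl->H->L'->A->R'->C->plug->C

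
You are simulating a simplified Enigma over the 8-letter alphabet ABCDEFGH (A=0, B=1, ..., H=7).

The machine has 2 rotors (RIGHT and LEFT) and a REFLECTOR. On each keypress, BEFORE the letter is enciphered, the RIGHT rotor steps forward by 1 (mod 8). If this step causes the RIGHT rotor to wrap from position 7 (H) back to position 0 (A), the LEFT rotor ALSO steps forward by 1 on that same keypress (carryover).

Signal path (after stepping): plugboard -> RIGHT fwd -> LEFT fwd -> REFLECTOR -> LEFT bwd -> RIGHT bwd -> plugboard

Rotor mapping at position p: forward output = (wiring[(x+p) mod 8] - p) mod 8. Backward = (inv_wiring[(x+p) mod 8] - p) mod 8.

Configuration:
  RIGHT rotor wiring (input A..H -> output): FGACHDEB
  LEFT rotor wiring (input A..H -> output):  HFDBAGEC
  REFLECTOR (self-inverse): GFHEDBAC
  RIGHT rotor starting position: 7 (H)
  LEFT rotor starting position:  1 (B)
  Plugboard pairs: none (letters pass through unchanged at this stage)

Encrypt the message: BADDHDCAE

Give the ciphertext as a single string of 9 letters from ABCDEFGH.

Char 1 ('B'): step: R->0, L->2 (L advanced); B->plug->B->R->G->L->F->refl->B->L'->A->R'->C->plug->C
Char 2 ('A'): step: R->1, L=2; A->plug->A->R->F->L->A->refl->G->L'->C->R'->E->plug->E
Char 3 ('D'): step: R->2, L=2; D->plug->D->R->B->L->H->refl->C->L'->E->R'->H->plug->H
Char 4 ('D'): step: R->3, L=2; D->plug->D->R->B->L->H->refl->C->L'->E->R'->B->plug->B
Char 5 ('H'): step: R->4, L=2; H->plug->H->R->G->L->F->refl->B->L'->A->R'->C->plug->C
Char 6 ('D'): step: R->5, L=2; D->plug->D->R->A->L->B->refl->F->L'->G->R'->A->plug->A
Char 7 ('C'): step: R->6, L=2; C->plug->C->R->H->L->D->refl->E->L'->D->R'->B->plug->B
Char 8 ('A'): step: R->7, L=2; A->plug->A->R->C->L->G->refl->A->L'->F->R'->H->plug->H
Char 9 ('E'): step: R->0, L->3 (L advanced); E->plug->E->R->H->L->A->refl->G->L'->A->R'->C->plug->C

Answer: CEHBCABHC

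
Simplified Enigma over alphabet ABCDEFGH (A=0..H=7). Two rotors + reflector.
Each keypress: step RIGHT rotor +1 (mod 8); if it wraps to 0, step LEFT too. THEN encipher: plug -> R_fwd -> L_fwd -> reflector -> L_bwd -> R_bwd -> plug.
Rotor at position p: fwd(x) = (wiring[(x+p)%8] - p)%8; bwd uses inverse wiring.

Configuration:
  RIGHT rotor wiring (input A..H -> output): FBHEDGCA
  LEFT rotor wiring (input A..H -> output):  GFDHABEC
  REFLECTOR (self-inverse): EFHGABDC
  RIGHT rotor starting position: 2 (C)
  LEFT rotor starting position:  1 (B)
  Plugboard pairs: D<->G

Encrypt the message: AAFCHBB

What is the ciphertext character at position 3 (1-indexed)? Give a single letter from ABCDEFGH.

Char 1 ('A'): step: R->3, L=1; A->plug->A->R->B->L->C->refl->H->L'->D->R'->C->plug->C
Char 2 ('A'): step: R->4, L=1; A->plug->A->R->H->L->F->refl->B->L'->G->R'->C->plug->C
Char 3 ('F'): step: R->5, L=1; F->plug->F->R->C->L->G->refl->D->L'->F->R'->B->plug->B

B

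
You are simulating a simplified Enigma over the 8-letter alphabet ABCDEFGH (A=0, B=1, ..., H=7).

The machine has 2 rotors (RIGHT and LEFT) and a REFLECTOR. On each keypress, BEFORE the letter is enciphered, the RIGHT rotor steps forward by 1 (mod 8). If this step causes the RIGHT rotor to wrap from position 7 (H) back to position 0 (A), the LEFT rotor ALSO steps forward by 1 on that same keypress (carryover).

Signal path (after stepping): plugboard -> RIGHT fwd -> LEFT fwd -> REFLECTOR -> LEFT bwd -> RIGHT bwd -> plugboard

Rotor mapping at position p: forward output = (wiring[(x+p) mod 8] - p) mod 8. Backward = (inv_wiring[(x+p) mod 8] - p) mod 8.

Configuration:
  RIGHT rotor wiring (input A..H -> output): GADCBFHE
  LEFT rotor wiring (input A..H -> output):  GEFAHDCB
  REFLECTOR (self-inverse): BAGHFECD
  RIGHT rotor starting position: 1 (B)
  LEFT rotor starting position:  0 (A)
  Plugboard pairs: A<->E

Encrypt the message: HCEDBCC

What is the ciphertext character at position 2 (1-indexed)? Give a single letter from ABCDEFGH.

Char 1 ('H'): step: R->2, L=0; H->plug->H->R->G->L->C->refl->G->L'->A->R'->B->plug->B
Char 2 ('C'): step: R->3, L=0; C->plug->C->R->C->L->F->refl->E->L'->B->R'->E->plug->A

A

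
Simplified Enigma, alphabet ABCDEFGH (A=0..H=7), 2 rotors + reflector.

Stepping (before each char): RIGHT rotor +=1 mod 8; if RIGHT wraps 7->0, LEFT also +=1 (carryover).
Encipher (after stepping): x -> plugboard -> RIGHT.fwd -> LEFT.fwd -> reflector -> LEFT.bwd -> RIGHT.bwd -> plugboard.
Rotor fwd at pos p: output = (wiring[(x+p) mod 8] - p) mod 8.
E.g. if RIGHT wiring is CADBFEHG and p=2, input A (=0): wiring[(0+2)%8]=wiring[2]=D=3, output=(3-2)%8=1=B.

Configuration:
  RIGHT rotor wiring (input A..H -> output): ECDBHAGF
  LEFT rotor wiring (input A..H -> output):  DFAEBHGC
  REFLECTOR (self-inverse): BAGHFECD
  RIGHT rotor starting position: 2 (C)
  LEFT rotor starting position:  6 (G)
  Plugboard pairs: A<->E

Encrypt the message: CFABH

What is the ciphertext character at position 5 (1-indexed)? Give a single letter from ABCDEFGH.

Char 1 ('C'): step: R->3, L=6; C->plug->C->R->F->L->G->refl->C->L'->E->R'->B->plug->B
Char 2 ('F'): step: R->4, L=6; F->plug->F->R->G->L->D->refl->H->L'->D->R'->A->plug->E
Char 3 ('A'): step: R->5, L=6; A->plug->E->R->F->L->G->refl->C->L'->E->R'->G->plug->G
Char 4 ('B'): step: R->6, L=6; B->plug->B->R->H->L->B->refl->A->L'->A->R'->A->plug->E
Char 5 ('H'): step: R->7, L=6; H->plug->H->R->H->L->B->refl->A->L'->A->R'->F->plug->F

F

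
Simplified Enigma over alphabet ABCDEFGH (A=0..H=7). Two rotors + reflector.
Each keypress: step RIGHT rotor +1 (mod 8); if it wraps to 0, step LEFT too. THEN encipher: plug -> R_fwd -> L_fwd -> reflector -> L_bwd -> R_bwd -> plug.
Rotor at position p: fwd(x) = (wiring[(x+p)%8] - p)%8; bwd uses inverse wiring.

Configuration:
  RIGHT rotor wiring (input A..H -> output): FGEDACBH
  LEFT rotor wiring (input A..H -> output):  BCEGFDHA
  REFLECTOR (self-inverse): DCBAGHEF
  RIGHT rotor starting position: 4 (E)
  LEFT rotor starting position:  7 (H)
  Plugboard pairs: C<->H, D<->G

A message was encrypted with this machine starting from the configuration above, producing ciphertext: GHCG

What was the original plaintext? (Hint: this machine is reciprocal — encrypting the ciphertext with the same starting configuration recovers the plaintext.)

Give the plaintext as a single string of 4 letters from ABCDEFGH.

Char 1 ('G'): step: R->5, L=7; G->plug->D->R->A->L->B->refl->C->L'->B->R'->E->plug->E
Char 2 ('H'): step: R->6, L=7; H->plug->C->R->H->L->A->refl->D->L'->C->R'->G->plug->D
Char 3 ('C'): step: R->7, L=7; C->plug->H->R->C->L->D->refl->A->L'->H->R'->C->plug->H
Char 4 ('G'): step: R->0, L->0 (L advanced); G->plug->D->R->D->L->G->refl->E->L'->C->R'->F->plug->F

Answer: EDHF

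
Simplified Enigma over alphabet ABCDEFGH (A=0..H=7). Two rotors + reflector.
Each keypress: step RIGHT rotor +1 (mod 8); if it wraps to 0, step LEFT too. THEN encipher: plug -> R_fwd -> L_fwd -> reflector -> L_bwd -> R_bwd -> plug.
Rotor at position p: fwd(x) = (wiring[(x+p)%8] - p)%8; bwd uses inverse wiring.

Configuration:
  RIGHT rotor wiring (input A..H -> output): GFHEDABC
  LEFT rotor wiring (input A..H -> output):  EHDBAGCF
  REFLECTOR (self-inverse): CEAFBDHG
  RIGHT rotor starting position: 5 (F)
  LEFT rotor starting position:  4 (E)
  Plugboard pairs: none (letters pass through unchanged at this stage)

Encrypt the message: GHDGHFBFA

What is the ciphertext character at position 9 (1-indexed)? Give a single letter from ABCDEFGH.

Char 1 ('G'): step: R->6, L=4; G->plug->G->R->F->L->D->refl->F->L'->H->R'->D->plug->D
Char 2 ('H'): step: R->7, L=4; H->plug->H->R->C->L->G->refl->H->L'->G->R'->C->plug->C
Char 3 ('D'): step: R->0, L->5 (L advanced); D->plug->D->R->E->L->C->refl->A->L'->C->R'->H->plug->H
Char 4 ('G'): step: R->1, L=5; G->plug->G->R->B->L->F->refl->D->L'->H->R'->E->plug->E
Char 5 ('H'): step: R->2, L=5; H->plug->H->R->D->L->H->refl->G->L'->F->R'->A->plug->A
Char 6 ('F'): step: R->3, L=5; F->plug->F->R->D->L->H->refl->G->L'->F->R'->C->plug->C
Char 7 ('B'): step: R->4, L=5; B->plug->B->R->E->L->C->refl->A->L'->C->R'->E->plug->E
Char 8 ('F'): step: R->5, L=5; F->plug->F->R->C->L->A->refl->C->L'->E->R'->B->plug->B
Char 9 ('A'): step: R->6, L=5; A->plug->A->R->D->L->H->refl->G->L'->F->R'->G->plug->G

G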